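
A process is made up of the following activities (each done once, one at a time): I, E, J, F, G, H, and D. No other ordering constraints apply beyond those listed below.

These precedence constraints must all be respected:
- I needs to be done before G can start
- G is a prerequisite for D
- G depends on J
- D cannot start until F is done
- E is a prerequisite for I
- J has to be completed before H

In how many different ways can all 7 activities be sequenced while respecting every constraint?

The activities with no prerequisites are E, J, F; any of them can be placed first.
Enumerating by repeatedly choosing an available activity (one whose prerequisites are all placed) gives 69 distinct complete orderings.

69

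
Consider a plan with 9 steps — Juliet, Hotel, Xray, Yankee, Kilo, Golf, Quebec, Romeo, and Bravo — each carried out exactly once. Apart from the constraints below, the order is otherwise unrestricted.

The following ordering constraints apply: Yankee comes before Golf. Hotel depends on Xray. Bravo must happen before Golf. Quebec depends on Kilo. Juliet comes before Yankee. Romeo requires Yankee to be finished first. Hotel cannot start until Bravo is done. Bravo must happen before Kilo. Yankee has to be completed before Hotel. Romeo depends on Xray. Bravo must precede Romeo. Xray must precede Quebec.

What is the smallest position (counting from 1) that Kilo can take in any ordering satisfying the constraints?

2

Working backwards through the constraints from Kilo, its only required predecessor is Bravo.
With 1 mandatory predecessor, the earliest Kilo can sit is position 1+1 = 2, and placing just that one first achieves it.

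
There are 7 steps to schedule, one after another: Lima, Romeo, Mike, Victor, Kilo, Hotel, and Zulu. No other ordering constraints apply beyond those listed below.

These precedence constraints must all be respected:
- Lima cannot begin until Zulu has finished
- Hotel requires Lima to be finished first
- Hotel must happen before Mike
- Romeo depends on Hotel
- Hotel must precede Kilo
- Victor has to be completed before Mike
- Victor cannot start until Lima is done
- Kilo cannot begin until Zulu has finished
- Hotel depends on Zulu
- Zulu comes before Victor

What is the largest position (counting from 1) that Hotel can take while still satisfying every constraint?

Following every chain forward from Hotel, the steps that must come later are Romeo, Mike, Kilo — 3 of them.
With 3 mandatory successors out of 7 steps total, the latest slot for Hotel is 7−3 = 4, and it's reachable by doing all non-successors before Hotel.

4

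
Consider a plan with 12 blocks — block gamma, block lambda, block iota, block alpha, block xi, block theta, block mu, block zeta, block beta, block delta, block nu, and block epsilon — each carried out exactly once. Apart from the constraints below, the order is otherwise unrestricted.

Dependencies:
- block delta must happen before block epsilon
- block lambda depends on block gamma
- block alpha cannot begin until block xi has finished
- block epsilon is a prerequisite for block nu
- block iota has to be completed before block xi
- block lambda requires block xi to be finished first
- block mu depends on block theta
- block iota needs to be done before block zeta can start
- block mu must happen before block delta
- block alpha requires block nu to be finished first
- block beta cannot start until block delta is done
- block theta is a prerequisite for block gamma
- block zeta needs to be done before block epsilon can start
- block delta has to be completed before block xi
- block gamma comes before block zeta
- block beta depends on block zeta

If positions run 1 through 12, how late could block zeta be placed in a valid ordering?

Every block that must follow block zeta has to come after it. Tracing all chains starting from block zeta, those blocks are: block alpha, block beta, block nu, block epsilon — 4 in total.
So at least 4 blocks follow block zeta, putting block zeta no later than position 8. That position is achievable by scheduling everything else first.

8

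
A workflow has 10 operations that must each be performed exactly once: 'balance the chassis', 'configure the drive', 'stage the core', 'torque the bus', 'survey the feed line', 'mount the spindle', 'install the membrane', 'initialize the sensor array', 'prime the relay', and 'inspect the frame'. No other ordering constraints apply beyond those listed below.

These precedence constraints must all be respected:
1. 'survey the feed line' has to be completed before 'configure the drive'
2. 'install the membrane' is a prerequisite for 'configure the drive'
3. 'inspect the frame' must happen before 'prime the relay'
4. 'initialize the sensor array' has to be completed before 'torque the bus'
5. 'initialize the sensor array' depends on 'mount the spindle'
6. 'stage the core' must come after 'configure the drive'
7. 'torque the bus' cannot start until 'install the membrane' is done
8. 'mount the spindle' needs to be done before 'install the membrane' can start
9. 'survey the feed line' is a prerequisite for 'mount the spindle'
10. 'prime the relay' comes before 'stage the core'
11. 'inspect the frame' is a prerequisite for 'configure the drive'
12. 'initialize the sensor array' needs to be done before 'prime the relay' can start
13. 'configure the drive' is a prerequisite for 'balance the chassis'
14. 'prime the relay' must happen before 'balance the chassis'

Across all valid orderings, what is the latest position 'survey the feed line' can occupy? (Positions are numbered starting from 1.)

The operations that are forced after 'survey the feed line', directly or by a chain of constraints, are 'balance the chassis', 'configure the drive', 'stage the core', 'torque the bus', 'mount the spindle', 'install the membrane', 'initialize the sensor array', 'prime the relay'. That's 8 operations.
So at least 8 operations follow 'survey the feed line', putting 'survey the feed line' no later than position 2. That position is achievable by scheduling everything else first.

2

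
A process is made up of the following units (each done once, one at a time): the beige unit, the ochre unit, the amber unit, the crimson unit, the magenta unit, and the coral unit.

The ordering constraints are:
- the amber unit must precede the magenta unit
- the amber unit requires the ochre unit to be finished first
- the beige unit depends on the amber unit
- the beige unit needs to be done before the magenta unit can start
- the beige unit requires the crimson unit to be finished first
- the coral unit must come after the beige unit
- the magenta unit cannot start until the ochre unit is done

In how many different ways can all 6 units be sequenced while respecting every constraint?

6

The units with no prerequisites are the ochre unit, the crimson unit; any of them can be placed first.
Counting all ways to extend the partial order to a total order gives 6.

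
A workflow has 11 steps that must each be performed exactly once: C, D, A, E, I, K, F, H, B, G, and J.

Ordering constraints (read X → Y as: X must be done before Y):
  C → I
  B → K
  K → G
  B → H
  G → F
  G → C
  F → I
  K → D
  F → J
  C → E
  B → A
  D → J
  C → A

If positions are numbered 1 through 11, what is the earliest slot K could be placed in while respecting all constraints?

2

Working backwards through the constraints from K, its only required predecessor is B.
With 1 mandatory predecessor, the earliest K can sit is position 1+1 = 2, and placing just that one first achieves it.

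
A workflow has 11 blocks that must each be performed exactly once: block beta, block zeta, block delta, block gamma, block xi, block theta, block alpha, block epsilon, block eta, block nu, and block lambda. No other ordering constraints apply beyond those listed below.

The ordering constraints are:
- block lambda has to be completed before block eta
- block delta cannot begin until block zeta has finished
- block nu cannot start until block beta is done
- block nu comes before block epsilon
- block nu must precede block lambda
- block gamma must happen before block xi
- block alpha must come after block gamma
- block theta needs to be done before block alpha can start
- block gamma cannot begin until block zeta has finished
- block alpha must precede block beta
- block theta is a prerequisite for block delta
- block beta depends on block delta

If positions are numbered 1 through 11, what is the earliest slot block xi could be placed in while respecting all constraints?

Every block that must precede block xi has to come before it. Tracing all chains that end at block xi, those blocks are: block zeta, block gamma — 2 in total.
With 2 mandatory predecessors, the earliest block xi can sit is position 2+1 = 3, and placing just those 2 first achieves it.

3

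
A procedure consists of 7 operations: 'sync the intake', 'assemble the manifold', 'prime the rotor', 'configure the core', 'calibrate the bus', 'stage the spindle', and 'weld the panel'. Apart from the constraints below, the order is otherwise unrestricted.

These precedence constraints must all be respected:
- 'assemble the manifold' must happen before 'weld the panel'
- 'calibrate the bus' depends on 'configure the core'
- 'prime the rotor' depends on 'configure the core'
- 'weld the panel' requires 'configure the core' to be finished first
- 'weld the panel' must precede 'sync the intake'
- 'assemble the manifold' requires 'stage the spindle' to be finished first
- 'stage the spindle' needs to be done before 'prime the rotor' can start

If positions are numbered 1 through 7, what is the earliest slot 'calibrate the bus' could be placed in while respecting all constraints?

2

The only operation forced before 'calibrate the bus' (directly or transitively) is 'configure the core'.
With 1 mandatory predecessor, the earliest 'calibrate the bus' can sit is position 1+1 = 2, and placing just that one first achieves it.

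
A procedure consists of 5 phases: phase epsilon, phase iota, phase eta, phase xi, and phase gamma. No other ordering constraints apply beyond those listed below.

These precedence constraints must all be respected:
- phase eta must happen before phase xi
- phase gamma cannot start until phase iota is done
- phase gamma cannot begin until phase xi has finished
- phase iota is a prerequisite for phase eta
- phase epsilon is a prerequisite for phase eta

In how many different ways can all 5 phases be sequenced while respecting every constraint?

2

The phases with no prerequisites are phase epsilon, phase iota; any of them can be placed first.
Systematically extending each partial ordering one phase at a time and counting, there are 2 complete orderings.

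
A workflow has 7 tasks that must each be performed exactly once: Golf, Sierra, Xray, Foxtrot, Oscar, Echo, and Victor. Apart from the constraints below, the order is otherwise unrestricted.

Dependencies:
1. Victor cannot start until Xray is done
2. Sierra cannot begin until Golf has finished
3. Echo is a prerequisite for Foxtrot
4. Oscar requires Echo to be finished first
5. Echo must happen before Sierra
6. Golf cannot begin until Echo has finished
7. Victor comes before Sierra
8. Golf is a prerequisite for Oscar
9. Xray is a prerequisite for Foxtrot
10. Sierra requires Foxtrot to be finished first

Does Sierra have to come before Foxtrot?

No

In fact the dependencies run the other way: Foxtrot → Sierra.
So Sierra never precedes Foxtrot.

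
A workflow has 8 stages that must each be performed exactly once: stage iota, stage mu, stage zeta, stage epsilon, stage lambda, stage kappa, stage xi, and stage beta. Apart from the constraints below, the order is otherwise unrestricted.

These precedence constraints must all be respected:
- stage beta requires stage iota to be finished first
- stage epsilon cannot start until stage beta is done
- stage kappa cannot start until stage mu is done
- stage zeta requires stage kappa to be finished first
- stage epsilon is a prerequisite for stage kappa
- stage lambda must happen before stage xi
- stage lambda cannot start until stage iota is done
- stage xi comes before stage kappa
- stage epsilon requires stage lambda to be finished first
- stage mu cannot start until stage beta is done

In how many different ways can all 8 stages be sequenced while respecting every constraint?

16

Stage iota is the only stage with nothing required before it, so every ordering starts there.
Enumerating by repeatedly choosing an available stage (one whose prerequisites are all placed) gives 16 distinct complete orderings.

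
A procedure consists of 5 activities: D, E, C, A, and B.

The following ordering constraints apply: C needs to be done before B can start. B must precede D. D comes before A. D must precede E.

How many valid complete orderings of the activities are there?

2

Only C has no prerequisites, so it must go first.
Counting all ways to extend the partial order to a total order gives 2.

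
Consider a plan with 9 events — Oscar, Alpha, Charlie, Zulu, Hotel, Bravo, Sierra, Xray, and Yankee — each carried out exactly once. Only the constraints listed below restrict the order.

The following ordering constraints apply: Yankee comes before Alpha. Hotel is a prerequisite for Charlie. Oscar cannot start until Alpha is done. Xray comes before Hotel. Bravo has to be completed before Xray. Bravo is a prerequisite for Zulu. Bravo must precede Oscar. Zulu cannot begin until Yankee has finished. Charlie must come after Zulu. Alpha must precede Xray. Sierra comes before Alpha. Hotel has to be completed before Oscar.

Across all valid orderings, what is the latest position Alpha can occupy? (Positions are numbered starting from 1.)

5

Following every chain forward from Alpha, the events that must come later are Oscar, Charlie, Hotel, Xray — 4 of them.
With 4 mandatory successors out of 9 events total, the latest slot for Alpha is 9−4 = 5, and it's reachable by doing all non-successors before Alpha.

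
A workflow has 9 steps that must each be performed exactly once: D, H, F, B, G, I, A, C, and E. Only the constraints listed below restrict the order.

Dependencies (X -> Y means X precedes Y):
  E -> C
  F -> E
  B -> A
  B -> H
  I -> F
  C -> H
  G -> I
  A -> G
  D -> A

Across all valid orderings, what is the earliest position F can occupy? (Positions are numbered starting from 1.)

The steps that are forced before F, directly or transitively, are D, B, G, I, A. That's 5 steps.
With 5 mandatory predecessors, the earliest F can sit is position 5+1 = 6, and placing just those 5 first achieves it.

6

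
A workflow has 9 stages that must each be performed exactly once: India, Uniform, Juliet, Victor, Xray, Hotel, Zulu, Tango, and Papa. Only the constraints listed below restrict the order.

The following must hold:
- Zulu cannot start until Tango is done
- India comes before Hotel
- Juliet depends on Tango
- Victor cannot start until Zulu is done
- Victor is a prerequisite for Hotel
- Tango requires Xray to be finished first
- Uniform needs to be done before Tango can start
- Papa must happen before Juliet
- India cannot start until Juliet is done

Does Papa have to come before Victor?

Papa and Victor are not related by any chain of constraints.
So Papa can come before Victor or after — it is not forced.

No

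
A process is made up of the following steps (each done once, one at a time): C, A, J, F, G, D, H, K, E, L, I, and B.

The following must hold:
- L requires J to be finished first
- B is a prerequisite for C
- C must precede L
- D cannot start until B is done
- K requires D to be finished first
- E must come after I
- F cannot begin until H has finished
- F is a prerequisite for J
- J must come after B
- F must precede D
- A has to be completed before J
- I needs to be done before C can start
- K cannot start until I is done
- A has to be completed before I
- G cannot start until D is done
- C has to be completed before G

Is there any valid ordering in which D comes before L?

Yes

Nothing in the constraints forces L before D — there is no chain from L to D.
That means at least one valid schedule has D before L.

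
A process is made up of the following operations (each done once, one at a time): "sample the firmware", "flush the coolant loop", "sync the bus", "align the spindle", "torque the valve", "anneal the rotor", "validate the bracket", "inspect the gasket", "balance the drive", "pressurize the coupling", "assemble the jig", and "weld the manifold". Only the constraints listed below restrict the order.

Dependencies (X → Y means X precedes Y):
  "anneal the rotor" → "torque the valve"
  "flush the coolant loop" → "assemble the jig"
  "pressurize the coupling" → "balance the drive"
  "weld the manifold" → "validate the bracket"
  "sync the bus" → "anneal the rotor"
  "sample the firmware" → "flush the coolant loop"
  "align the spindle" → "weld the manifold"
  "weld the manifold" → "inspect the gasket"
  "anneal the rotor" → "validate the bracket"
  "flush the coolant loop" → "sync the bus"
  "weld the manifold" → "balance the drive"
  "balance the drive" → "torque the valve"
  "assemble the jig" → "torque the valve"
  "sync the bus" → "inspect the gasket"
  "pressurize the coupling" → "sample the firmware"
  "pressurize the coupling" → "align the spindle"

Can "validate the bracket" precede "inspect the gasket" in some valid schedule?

Yes

The constraints leave "validate the bracket" and "inspect the gasket" unordered relative to each other; nothing requires "inspect the gasket" earlier.
That means at least one valid schedule has "validate the bracket" before "inspect the gasket".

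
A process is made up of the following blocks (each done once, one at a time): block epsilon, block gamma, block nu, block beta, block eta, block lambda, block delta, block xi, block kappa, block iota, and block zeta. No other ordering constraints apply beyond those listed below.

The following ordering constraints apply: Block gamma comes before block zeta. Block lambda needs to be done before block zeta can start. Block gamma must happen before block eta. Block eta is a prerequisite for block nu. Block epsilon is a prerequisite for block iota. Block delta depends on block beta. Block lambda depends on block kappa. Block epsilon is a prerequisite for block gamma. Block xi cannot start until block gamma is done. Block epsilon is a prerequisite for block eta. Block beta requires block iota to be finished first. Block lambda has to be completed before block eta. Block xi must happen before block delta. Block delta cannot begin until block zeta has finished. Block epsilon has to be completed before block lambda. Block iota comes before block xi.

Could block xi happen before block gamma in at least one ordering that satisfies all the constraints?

The constraints give a chain block gamma → block xi, which forces block gamma before block xi.
So no valid ordering can have block xi before block gamma.

No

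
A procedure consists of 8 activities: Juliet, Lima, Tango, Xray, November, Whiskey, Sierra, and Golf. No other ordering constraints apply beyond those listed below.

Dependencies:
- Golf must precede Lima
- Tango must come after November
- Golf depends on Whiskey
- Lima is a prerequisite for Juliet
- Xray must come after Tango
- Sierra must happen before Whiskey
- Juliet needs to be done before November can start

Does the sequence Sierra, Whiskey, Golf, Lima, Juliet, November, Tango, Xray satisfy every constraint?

Yes

Checking each listed constraint against this order: for instance, Sierra is in position 1 and Whiskey in position 2, so that constraint holds — and the remaining constraints check out the same way.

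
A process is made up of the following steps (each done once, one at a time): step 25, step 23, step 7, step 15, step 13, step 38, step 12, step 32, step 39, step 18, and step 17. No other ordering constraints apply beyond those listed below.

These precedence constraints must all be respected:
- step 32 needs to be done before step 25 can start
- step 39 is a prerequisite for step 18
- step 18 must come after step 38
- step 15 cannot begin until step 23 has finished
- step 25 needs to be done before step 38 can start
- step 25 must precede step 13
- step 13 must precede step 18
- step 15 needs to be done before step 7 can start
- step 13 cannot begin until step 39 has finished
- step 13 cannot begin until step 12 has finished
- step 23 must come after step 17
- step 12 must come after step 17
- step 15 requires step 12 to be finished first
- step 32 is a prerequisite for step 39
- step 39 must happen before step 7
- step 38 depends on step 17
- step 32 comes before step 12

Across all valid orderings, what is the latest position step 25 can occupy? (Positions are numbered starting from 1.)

8

Every step that must follow step 25 has to come after it. Tracing all chains starting from step 25, those steps are: step 13, step 38, step 18 — 3 in total.
With 3 mandatory successors out of 11 steps total, the latest slot for step 25 is 11−3 = 8, and it's reachable by doing all non-successors before step 25.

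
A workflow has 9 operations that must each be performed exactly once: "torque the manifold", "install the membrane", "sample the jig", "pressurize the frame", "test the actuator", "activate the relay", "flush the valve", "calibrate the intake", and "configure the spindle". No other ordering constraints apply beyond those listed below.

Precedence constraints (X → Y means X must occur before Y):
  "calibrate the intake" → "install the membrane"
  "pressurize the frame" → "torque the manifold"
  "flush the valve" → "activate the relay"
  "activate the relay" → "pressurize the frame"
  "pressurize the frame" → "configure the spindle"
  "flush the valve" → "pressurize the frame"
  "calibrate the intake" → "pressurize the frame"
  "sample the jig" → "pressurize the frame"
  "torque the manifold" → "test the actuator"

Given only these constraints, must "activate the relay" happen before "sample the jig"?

Nothing in the constraints links "activate the relay" and "sample the jig"; they are unordered relative to each other.
There exist valid orderings with "sample the jig" before "activate the relay", so "activate the relay" is not required to come first.

No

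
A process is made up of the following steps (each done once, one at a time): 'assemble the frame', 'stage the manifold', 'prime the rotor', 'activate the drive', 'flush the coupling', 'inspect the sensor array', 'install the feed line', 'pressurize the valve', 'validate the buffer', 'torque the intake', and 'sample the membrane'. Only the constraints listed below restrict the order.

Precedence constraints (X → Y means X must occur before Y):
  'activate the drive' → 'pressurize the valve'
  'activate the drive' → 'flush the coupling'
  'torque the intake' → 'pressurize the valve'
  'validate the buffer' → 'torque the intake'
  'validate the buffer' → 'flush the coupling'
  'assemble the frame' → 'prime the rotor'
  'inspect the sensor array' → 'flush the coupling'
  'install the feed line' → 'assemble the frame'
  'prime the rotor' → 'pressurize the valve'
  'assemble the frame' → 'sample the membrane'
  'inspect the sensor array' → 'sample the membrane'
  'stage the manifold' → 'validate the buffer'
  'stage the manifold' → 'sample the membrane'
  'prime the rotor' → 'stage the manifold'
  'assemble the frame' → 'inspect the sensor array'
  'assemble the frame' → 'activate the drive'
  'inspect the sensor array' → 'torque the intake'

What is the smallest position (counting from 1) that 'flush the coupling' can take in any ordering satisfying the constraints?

8

The steps that are forced before 'flush the coupling', directly or transitively, are 'assemble the frame', 'stage the manifold', 'prime the rotor', 'activate the drive', 'inspect the sensor array', 'install the feed line', 'validate the buffer'. That's 7 steps.
With 7 mandatory predecessors, the earliest 'flush the coupling' can sit is position 7+1 = 8, and placing just those 7 first achieves it.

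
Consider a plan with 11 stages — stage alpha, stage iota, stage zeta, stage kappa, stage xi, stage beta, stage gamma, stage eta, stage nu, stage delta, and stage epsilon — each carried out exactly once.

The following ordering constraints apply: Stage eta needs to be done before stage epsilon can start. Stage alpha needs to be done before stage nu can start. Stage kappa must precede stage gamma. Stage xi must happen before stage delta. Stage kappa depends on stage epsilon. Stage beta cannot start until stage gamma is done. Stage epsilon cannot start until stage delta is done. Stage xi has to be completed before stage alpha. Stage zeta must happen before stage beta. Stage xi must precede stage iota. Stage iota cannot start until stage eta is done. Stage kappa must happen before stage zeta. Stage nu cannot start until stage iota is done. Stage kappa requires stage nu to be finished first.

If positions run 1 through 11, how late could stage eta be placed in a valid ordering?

4

Every stage that must follow stage eta has to come after it. Tracing all chains starting from stage eta, those stages are: stage iota, stage zeta, stage kappa, stage beta, stage gamma, stage nu, stage epsilon — 7 in total.
So at least 7 stages follow stage eta, putting stage eta no later than position 4. That position is achievable by scheduling everything else first.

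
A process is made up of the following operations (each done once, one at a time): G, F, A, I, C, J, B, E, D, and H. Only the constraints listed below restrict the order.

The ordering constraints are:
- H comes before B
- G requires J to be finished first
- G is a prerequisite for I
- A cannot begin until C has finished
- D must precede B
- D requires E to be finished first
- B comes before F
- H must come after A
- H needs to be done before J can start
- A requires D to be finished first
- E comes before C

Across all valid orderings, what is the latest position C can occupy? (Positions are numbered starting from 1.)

3

Following every chain forward from C, the operations that must come later are G, F, A, I, J, B, H — 7 of them.
With 7 mandatory successors out of 10 operations total, the latest slot for C is 10−7 = 3, and it's reachable by doing all non-successors before C.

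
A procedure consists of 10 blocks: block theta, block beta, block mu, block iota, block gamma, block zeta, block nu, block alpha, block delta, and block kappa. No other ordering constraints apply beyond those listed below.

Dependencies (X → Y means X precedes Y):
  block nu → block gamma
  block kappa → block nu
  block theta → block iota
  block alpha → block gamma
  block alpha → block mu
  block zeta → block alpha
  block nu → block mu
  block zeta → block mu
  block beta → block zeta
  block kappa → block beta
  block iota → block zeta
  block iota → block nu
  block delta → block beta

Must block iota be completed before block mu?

Yes

Tracing the constraints gives a chain: block iota → block zeta → block mu.
So block iota must precede block mu in any valid ordering.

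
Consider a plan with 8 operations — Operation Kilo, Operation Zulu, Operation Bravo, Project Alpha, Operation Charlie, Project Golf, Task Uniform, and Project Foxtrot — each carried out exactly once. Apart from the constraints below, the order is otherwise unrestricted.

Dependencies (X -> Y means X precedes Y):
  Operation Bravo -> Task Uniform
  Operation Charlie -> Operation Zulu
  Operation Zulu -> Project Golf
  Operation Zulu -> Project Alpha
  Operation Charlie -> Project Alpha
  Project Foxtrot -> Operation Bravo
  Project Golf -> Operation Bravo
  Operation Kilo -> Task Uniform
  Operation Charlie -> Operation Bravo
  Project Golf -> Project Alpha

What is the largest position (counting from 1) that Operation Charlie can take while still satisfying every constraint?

Following every chain forward from Operation Charlie, the operations that must come later are Operation Zulu, Operation Bravo, Project Alpha, Project Golf, Task Uniform — 5 of them.
With 5 mandatory successors out of 8 operations total, the latest slot for Operation Charlie is 8−5 = 3, and it's reachable by doing all non-successors before Operation Charlie.

3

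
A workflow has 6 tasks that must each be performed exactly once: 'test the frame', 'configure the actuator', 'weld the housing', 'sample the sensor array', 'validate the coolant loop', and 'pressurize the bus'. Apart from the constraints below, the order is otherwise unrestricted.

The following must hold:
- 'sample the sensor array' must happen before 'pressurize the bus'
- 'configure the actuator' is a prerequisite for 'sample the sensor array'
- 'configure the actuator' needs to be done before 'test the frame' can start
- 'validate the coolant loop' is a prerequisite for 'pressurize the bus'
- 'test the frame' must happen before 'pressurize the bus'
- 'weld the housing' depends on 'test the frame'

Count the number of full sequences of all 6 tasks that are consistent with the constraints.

23

The tasks with no prerequisites are 'configure the actuator', 'validate the coolant loop'; any of them can be placed first.
Enumerating by repeatedly choosing an available task (one whose prerequisites are all placed) gives 23 distinct complete orderings.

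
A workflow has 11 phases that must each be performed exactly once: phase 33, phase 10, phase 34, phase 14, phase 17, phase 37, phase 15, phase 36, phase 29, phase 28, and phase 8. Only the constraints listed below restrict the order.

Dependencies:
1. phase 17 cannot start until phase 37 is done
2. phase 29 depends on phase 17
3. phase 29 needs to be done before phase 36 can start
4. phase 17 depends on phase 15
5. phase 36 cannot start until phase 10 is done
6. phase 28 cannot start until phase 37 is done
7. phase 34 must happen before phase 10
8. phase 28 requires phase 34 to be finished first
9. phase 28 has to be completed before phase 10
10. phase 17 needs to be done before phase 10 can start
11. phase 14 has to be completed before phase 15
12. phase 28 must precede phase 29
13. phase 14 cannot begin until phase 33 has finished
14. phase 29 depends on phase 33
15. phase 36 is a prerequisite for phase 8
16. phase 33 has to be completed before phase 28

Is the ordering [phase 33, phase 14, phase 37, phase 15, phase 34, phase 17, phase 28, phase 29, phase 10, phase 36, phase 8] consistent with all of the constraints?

Every stated constraint is respected: phase 33 sits at position 1, ahead of phase 29 at position 8, and each of the other listed pairs likewise has the predecessor earlier in the sequence.

Yes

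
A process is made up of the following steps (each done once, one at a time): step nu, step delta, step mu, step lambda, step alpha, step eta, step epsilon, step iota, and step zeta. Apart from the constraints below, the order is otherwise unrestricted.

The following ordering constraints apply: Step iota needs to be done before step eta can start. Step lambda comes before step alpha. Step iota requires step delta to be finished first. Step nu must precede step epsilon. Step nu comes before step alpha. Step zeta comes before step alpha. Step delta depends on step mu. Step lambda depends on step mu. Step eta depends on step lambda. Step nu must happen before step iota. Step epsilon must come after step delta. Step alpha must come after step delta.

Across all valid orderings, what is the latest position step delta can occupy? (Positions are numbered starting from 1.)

Following every chain forward from step delta, the steps that must come later are step alpha, step eta, step epsilon, step iota — 4 of them.
So at least 4 steps follow step delta, putting step delta no later than position 5. That position is achievable by scheduling everything else first.

5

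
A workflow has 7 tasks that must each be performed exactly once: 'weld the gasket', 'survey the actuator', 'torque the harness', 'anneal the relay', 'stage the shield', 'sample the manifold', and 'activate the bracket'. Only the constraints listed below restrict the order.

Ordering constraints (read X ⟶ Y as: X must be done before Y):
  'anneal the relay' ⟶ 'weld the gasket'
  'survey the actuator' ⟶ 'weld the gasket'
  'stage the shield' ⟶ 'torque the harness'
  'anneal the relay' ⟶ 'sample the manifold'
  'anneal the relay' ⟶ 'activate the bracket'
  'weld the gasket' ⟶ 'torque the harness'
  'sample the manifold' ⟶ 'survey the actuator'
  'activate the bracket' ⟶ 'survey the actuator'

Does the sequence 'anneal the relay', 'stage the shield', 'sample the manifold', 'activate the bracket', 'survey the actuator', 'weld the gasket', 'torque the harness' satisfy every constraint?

Yes

Going through the constraints one by one, each required predecessor appears earlier in the sequence than its dependent — e.g. 'anneal the relay' (position 1) is before 'weld the gasket' (position 6), as required.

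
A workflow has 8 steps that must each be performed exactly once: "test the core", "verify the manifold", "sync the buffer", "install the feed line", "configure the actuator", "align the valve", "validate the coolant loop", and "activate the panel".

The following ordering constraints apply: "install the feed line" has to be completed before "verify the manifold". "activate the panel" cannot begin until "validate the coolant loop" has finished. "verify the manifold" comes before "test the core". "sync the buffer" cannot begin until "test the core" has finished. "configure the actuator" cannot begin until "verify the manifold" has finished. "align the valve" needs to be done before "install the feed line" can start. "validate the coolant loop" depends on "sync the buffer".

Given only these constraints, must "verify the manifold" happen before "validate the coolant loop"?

There is a constraint chain "verify the manifold" → "test the core" → "sync the buffer" → "validate the coolant loop".
So "verify the manifold" must precede "validate the coolant loop" in any valid ordering.

Yes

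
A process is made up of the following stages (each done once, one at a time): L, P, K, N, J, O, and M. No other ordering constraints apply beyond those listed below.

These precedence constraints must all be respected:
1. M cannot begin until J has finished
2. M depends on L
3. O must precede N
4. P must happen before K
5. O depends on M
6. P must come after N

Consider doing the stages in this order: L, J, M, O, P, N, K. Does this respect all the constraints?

Here N comes after P.
But one of the constraints requires N before P, so this ordering violates it.

No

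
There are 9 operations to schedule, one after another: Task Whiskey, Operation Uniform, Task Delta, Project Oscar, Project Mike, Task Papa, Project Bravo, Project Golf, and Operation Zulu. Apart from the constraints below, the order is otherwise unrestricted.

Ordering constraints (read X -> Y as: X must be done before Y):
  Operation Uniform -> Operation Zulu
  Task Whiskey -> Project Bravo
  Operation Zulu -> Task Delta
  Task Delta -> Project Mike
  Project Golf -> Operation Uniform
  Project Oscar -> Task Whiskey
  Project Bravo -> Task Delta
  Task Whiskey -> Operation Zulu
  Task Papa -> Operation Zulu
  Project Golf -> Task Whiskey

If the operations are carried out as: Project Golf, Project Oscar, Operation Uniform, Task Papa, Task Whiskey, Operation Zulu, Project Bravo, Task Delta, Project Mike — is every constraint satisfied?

Going through the constraints one by one, each required predecessor appears earlier in the sequence than its dependent — e.g. Project Golf (position 1) is before Task Whiskey (position 5), as required.

Yes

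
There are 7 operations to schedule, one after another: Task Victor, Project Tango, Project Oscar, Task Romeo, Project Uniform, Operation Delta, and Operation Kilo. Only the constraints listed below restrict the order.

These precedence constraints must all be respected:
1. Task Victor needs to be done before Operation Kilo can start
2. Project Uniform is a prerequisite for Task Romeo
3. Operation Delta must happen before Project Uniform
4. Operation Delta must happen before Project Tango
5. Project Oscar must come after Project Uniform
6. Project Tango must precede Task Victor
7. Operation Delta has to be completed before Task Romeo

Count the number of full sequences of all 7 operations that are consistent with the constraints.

Operation Delta is the only operation with nothing required before it, so every ordering starts there.
Enumerating by repeatedly choosing an available operation (one whose prerequisites are all placed) gives 40 distinct complete orderings.

40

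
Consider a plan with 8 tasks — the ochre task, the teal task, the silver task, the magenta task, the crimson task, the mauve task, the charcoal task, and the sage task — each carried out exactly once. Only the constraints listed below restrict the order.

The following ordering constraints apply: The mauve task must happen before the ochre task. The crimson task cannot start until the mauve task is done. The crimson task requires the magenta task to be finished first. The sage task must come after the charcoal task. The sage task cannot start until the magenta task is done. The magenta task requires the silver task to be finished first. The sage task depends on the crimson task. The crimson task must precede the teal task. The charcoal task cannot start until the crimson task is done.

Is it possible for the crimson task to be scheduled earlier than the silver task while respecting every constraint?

The constraints give a chain the silver task → the magenta task → the crimson task, which forces the silver task before the crimson task.
Hence the crimson task can never be scheduled before the silver task.

No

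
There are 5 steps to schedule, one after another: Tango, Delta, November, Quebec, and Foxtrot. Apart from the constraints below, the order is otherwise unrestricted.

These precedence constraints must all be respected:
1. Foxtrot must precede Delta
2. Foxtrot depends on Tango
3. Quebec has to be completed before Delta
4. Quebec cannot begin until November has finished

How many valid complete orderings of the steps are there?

6

The steps with no prerequisites are Tango, November; any of them can be placed first.
Systematically extending each partial ordering one step at a time and counting, there are 6 complete orderings.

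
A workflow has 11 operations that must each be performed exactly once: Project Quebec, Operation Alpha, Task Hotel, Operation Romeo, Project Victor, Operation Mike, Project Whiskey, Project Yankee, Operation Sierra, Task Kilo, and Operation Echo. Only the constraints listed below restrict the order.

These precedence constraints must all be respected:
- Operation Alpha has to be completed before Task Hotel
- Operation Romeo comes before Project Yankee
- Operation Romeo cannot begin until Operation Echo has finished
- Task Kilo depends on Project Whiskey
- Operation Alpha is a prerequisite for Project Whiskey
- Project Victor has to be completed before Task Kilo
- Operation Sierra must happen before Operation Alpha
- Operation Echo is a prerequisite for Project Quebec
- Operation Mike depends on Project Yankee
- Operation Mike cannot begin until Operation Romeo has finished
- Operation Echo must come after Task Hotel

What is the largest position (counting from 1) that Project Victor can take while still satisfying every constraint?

10

The only operation forced after Project Victor (directly or by a chain) is Task Kilo.
With 1 mandatory successor out of 11 operations total, the latest slot for Project Victor is 11−1 = 10, and it's reachable by doing all non-successors before Project Victor.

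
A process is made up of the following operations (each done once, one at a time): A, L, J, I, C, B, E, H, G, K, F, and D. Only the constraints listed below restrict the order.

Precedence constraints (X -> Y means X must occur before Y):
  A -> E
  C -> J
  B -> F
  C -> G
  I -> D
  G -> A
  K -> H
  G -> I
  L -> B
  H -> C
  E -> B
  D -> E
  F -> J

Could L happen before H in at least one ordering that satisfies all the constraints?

No chain of constraints runs from H to L, so H is not required to come first.
That means at least one valid schedule has L before H.

Yes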